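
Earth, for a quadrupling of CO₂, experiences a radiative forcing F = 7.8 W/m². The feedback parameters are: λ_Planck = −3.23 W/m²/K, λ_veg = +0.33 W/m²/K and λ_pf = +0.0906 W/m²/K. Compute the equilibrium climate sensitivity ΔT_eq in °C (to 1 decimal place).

Net feedback parameter λ = (−3.23) + (+0.33) + (+0.0906) = -2.8094 W/m²/K.
ΔT = −F/λ = −7.8/(-2.8094) = 2.8 °C.

2.8 °C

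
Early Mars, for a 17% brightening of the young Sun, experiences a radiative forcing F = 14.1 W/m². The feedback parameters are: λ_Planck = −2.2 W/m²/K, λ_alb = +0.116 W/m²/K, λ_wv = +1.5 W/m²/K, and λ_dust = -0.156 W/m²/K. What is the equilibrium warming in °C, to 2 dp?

Net feedback parameter λ = (−2.2) + (+0.116) + (+1.5) + (-0.156) = -0.74 W/m²/K.
ΔT = −F/λ = −14.1/(-0.74) = 19.05 °C.

19.05 °C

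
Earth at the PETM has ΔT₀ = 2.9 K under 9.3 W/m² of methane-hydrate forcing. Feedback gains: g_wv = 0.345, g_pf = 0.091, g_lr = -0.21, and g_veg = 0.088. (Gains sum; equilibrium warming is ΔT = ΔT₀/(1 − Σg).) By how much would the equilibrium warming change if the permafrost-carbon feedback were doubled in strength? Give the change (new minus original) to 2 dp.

0.65 K

Original: g = 0.314, ΔT = 2.9/(1−0.314) = 4.2274 K.
With doubled permafrost-carbon: g' = 0.405, ΔT' = 2.9/(1−0.405) = 4.8739 K.
Change = 4.8739 − 4.2274 = 0.65 K.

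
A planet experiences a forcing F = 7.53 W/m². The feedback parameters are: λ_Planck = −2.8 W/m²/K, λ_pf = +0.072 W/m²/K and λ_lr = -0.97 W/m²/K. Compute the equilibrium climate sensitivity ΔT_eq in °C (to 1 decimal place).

Net feedback parameter λ = (−2.8) + (+0.072) + (-0.97) = -3.698 W/m²/K.
ΔT = −F/λ = −7.53/(-3.698) = 2.0 °C.

2.0 °C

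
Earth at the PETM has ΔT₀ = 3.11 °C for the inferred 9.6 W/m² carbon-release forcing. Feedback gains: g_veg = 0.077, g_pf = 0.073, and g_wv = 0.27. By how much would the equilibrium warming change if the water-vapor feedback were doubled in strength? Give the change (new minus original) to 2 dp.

Original: g = 0.42, ΔT = 3.11/(1−0.42) = 5.3621 °C.
With doubled water-vapor: g' = 0.69, ΔT' = 3.11/(1−0.69) = 10.0323 °C.
Change = 10.0323 − 5.3621 = 4.67 °C.

4.67 °C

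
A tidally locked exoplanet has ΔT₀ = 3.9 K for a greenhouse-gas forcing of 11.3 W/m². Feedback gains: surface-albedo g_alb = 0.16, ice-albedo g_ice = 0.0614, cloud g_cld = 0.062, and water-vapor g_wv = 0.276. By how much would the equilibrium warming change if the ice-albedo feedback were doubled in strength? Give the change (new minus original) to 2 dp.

1.43 K

Original: g = 0.5594, ΔT = 3.9/(1−0.5594) = 8.8516 K.
With doubled ice-albedo: g' = 0.6208, ΔT' = 3.9/(1−0.6208) = 10.2848 K.
Change = 10.2848 − 8.8516 = 1.43 K.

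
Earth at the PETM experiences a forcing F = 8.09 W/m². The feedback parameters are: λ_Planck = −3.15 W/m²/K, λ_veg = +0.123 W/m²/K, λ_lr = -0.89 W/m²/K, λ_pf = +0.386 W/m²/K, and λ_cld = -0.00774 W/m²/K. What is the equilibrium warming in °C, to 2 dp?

Net feedback parameter λ = (−3.15) + (+0.123) + (-0.89) + (+0.386) + (-0.00774) = -3.53874 W/m²/K.
ΔT = −F/λ = −8.09/(-3.53874) = 2.29 °C.

2.29 °C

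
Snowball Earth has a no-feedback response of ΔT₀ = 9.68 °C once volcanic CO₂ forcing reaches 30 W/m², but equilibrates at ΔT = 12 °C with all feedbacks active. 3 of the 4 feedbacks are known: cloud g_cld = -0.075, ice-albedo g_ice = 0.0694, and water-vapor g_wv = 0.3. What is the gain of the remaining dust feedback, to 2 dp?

Amplification A = ΔT/ΔT₀ = 12/9.68 = 1.24.
Total gain g = 1 − 1/A = 1 − 1/1.24 = 0.1935.
Known gains sum to -0.075 + 0.0694 + 0.3 = 0.2944.
g_dust = 0.1935 − 0.2944 = -0.10.

-0.10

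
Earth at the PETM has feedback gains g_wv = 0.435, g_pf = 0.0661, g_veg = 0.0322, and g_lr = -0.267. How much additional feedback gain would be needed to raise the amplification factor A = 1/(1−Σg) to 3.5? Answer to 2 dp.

0.45

Current total gain = 0.2663.
Target gain for A = 3.5: g* = 1 − 1/3.5 = 0.7143.
Additional gain needed = 0.7143 − 0.2663 = 0.45.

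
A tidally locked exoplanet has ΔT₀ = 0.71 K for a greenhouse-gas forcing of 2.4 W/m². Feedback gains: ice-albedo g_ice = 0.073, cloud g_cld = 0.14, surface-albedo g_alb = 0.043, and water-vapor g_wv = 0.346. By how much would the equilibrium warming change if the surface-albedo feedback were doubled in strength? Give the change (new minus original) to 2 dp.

0.22 K

Original: g = 0.602, ΔT = 0.71/(1−0.602) = 1.7839 K.
With doubled surface-albedo: g' = 0.645, ΔT' = 0.71/(1−0.645) = 2.0000 K.
Change = 2.0000 − 1.7839 = 0.22 K.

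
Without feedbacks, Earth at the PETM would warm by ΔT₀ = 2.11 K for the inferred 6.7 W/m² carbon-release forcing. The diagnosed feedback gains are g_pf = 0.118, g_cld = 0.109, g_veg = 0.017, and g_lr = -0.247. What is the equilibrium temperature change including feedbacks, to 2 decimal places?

Total gain g = 0.118 + 0.109 + 0.017 − 0.247 = -0.003.
Amplification A = 1/(1 + 0.003) = 0.997.
ΔT = 2.11 × 0.997 = 2.10 K.

2.10 K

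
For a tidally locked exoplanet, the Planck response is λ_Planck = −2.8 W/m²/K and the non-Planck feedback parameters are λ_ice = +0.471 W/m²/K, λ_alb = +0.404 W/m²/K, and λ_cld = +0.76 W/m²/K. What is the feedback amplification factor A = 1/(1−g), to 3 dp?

Convert to gains: g_ice = 0.471/2.8 = 0.1682; g_alb = 0.404/2.8 = 0.1443; g_cld = 0.76/2.8 = 0.2714.
Total gain g = 0.5839.
A = 1/(1 − 0.5839) = 2.403.

2.403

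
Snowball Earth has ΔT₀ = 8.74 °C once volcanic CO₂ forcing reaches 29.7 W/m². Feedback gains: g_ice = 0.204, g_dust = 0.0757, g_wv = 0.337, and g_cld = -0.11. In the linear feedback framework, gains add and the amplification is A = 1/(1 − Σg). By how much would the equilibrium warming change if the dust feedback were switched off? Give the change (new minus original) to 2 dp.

-2.36 °C

Original: g = 0.5067, ΔT = 8.74/(1−0.5067) = 17.7174 °C.
Without dust: g' = 0.431, ΔT' = 8.74/(1−0.431) = 15.3603 °C.
Change = 15.3603 − 17.7174 = -2.36 °C.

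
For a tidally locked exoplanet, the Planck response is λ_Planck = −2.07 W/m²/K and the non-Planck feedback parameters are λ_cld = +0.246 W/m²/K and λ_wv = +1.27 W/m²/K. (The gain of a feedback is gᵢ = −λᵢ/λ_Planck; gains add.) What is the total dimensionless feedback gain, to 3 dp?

Convert to gains: g_cld = 0.246/2.07 = 0.1188; g_wv = 1.27/2.07 = 0.6135.
Total gain g = 0.7323.

0.732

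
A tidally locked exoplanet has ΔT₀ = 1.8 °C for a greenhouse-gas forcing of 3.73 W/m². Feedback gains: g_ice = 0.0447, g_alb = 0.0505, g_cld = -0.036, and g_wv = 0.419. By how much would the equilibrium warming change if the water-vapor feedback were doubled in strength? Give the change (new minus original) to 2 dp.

Original: g = 0.4782, ΔT = 1.8/(1−0.4782) = 3.4496 °C.
With doubled water-vapor: g' = 0.8972, ΔT' = 1.8/(1−0.8972) = 17.5097 °C.
Change = 17.5097 − 3.4496 = 14.06 °C.

14.06 °C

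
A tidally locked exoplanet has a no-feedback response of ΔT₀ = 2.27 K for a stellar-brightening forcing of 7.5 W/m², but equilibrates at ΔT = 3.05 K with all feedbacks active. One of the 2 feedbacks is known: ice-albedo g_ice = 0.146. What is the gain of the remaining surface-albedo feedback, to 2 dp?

Amplification A = ΔT/ΔT₀ = 3.05/2.27 = 1.344.
Total gain g = 1 − 1/A = 1 − 1/1.344 = 0.256.
The known gain is 0.146.
g_alb = 0.256 − 0.146 = 0.11.

0.11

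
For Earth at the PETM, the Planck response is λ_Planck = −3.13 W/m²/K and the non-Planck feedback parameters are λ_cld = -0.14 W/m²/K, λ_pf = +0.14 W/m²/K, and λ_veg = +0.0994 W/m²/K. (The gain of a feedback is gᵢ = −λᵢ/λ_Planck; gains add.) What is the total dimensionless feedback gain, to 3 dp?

Convert to gains: g_cld = -0.14/3.13 = -0.04473; g_pf = 0.14/3.13 = 0.04473; g_veg = 0.0994/3.13 = 0.03176.
Total gain g = 0.03176.

0.032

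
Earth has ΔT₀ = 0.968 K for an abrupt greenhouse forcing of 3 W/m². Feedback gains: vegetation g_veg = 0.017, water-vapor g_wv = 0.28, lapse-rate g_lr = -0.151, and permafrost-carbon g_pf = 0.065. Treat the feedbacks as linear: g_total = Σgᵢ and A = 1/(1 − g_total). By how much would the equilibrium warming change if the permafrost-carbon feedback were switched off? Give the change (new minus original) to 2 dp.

Original: g = 0.211, ΔT = 0.968/(1−0.211) = 1.2269 K.
Without permafrost-carbon: g' = 0.146, ΔT' = 0.968/(1−0.146) = 1.1335 K.
Change = 1.1335 − 1.2269 = -0.09 K.

-0.09 K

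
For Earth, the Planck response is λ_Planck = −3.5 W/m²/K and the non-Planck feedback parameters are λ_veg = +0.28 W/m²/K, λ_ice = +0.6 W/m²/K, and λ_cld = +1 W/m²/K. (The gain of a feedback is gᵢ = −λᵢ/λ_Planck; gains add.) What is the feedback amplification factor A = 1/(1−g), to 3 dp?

2.160

Convert to gains: g_veg = 0.28/3.5 = 0.08; g_ice = 0.6/3.5 = 0.1714; g_cld = 1/3.5 = 0.2857.
Total gain g = 0.5371.
A = 1/(1 − 0.5371) = 2.160.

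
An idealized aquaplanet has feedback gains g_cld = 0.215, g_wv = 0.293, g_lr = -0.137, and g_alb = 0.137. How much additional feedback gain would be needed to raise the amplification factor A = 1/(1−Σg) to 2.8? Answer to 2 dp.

0.13

Current total gain = 0.508.
Target gain for A = 2.8: g* = 1 − 1/2.8 = 0.6429.
Additional gain needed = 0.6429 − 0.508 = 0.13.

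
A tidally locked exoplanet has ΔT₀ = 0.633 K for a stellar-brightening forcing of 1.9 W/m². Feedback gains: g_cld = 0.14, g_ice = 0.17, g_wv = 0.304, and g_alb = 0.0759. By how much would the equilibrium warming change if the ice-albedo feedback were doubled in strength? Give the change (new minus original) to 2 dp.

Original: g = 0.6899, ΔT = 0.633/(1−0.6899) = 2.0413 K.
With doubled ice-albedo: g' = 0.8599, ΔT' = 0.633/(1−0.8599) = 4.5182 K.
Change = 4.5182 − 2.0413 = 2.48 K.

2.48 K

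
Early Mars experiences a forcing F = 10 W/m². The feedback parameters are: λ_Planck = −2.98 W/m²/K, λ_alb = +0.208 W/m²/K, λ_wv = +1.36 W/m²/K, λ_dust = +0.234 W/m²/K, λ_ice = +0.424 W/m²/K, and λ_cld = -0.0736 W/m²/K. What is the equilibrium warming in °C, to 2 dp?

Net feedback parameter λ = (−2.98) + (+0.208) + (+1.36) + (+0.234) + (+0.424) + (-0.0736) = -0.8276 W/m²/K.
ΔT = −F/λ = −10/(-0.8276) = 12.08 °C.

12.08 °C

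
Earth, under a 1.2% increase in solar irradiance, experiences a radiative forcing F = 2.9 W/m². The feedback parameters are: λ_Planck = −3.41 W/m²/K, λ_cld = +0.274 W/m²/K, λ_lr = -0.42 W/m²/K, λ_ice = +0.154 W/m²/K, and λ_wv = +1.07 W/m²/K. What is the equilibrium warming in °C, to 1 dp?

1.2 °C

Net feedback parameter λ = (−3.41) + (+0.274) + (-0.42) + (+0.154) + (+1.07) = -2.332 W/m²/K.
ΔT = −F/λ = −2.9/(-2.332) = 1.2 °C.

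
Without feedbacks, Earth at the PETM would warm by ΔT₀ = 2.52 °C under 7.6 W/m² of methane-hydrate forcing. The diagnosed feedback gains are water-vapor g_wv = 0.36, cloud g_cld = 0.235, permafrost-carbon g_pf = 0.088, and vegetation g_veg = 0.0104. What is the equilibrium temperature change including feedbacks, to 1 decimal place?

8.2 °C

Total gain g = 0.36 + 0.235 + 0.088 + 0.0104 = 0.6934.
Amplification A = 1/(1 − 0.6934) = 3.262.
ΔT = 2.52 × 3.262 = 8.2 °C.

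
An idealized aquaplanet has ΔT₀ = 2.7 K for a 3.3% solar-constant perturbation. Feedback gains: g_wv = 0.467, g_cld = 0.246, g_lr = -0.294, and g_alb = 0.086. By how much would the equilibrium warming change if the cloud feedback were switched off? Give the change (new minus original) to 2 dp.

Original: g = 0.505, ΔT = 2.7/(1−0.505) = 5.4545 K.
Without cloud: g' = 0.259, ΔT' = 2.7/(1−0.259) = 3.6437 K.
Change = 3.6437 − 5.4545 = -1.81 K.

-1.81 K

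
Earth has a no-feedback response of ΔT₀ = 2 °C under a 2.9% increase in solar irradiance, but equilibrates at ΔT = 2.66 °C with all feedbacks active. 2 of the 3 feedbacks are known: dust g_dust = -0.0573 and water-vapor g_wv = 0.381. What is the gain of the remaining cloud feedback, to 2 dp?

Amplification A = ΔT/ΔT₀ = 2.66/2 = 1.33.
Total gain g = 1 − 1/A = 1 − 1/1.33 = 0.2481.
Known gains sum to -0.0573 + 0.381 = 0.3237.
g_cld = 0.2481 − 0.3237 = -0.08.

-0.08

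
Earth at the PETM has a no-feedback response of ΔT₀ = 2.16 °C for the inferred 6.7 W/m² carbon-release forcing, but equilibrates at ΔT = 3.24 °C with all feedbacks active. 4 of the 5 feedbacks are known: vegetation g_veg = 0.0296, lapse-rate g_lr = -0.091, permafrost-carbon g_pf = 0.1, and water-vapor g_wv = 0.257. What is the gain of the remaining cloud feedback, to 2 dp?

Amplification A = ΔT/ΔT₀ = 3.24/2.16 = 1.5.
Total gain g = 1 − 1/A = 1 − 1/1.5 = 0.3333.
Known gains sum to 0.0296 − 0.091 + 0.1 + 0.257 = 0.2956.
g_cld = 0.3333 − 0.2956 = 0.04.

0.04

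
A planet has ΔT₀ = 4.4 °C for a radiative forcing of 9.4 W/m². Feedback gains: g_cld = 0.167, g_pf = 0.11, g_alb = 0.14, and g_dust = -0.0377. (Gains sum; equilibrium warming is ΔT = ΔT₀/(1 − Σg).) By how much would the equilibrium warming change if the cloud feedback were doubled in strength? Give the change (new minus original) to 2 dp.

Original: g = 0.3793, ΔT = 4.4/(1−0.3793) = 7.0888 °C.
With doubled cloud: g' = 0.5463, ΔT' = 4.4/(1−0.5463) = 9.6980 °C.
Change = 9.6980 − 7.0888 = 2.61 °C.

2.61 °C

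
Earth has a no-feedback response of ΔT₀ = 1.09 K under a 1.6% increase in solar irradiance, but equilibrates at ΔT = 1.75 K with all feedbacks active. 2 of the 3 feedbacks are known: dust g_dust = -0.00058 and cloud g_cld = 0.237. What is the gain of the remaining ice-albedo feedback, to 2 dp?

0.14

Amplification A = ΔT/ΔT₀ = 1.75/1.09 = 1.606.
Total gain g = 1 − 1/A = 1 − 1/1.606 = 0.3773.
Known gains sum to -0.00058 + 0.237 = 0.23642.
g_ice = 0.3773 − 0.23642 = 0.14.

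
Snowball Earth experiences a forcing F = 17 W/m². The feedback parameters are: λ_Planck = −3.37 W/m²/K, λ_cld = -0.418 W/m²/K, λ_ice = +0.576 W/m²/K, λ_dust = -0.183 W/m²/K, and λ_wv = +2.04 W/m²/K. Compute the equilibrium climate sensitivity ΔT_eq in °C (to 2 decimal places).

Net feedback parameter λ = (−3.37) + (-0.418) + (+0.576) + (-0.183) + (+2.04) = -1.355 W/m²/K.
ΔT = −F/λ = −17/(-1.355) = 12.55 °C.

12.55 °C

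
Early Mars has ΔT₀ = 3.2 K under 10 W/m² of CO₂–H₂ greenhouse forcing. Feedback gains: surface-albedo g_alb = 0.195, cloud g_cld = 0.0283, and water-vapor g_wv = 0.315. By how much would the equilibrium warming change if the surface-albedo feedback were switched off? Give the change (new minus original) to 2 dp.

-2.06 K

Original: g = 0.5383, ΔT = 3.2/(1−0.5383) = 6.9309 K.
Without surface-albedo: g' = 0.3433, ΔT' = 3.2/(1−0.3433) = 4.8728 K.
Change = 4.8728 − 6.9309 = -2.06 K.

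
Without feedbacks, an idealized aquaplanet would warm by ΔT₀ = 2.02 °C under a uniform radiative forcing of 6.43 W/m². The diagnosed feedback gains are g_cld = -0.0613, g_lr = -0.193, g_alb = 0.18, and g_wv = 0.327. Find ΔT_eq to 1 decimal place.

Total gain g = -0.0613 − 0.193 + 0.18 + 0.327 = 0.2527.
Amplification A = 1/(1 − 0.2527) = 1.338.
ΔT = 2.02 × 1.338 = 2.7 °C.

2.7 °C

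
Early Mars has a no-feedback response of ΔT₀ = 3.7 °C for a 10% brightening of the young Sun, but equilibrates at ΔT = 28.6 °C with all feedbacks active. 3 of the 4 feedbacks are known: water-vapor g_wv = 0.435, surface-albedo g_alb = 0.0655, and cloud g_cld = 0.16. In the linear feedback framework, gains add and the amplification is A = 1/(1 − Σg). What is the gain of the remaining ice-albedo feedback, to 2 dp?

0.21

Amplification A = ΔT/ΔT₀ = 28.6/3.7 = 7.73.
Total gain g = 1 − 1/A = 1 − 1/7.73 = 0.8706.
Known gains sum to 0.435 + 0.0655 + 0.16 = 0.6605.
g_ice = 0.8706 − 0.6605 = 0.21.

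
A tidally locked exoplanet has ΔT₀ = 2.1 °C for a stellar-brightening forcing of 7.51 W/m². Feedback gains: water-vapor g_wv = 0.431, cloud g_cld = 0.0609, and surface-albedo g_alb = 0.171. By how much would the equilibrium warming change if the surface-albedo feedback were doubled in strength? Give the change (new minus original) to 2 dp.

Original: g = 0.6629, ΔT = 2.1/(1−0.6629) = 6.2296 °C.
With doubled surface-albedo: g' = 0.8339, ΔT' = 2.1/(1−0.8339) = 12.6430 °C.
Change = 12.6430 − 6.2296 = 6.41 °C.

6.41 °C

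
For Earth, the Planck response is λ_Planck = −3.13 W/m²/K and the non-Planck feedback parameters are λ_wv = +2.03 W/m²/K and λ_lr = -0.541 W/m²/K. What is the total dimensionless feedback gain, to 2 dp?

0.48

Convert to gains: g_wv = 2.03/3.13 = 0.6486; g_lr = -0.541/3.13 = -0.1728.
Total gain g = 0.4758.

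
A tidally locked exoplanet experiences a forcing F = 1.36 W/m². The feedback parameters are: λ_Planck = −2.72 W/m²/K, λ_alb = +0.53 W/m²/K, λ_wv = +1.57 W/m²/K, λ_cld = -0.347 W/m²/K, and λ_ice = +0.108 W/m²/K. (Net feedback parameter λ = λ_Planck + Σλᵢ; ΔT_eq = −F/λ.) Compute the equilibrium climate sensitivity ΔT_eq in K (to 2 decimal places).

Net feedback parameter λ = (−2.72) + (+0.53) + (+1.57) + (-0.347) + (+0.108) = -0.859 W/m²/K.
ΔT = −F/λ = −1.36/(-0.859) = 1.58 K.

1.58 K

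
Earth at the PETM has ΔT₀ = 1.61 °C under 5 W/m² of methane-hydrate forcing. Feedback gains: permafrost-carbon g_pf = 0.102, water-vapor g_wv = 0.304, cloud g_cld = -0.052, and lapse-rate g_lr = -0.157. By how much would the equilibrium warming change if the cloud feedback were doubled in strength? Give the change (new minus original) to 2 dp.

Original: g = 0.197, ΔT = 1.61/(1−0.197) = 2.0050 °C.
With doubled cloud: g' = 0.145, ΔT' = 1.61/(1−0.145) = 1.8830 °C.
Change = 1.8830 − 2.0050 = -0.12 °C.

-0.12 °C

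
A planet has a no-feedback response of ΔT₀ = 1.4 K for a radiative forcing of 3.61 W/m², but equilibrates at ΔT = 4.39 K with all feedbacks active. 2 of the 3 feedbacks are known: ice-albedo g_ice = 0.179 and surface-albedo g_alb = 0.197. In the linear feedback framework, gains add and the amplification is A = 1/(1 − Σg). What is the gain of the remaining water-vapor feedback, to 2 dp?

Amplification A = ΔT/ΔT₀ = 4.39/1.4 = 3.136.
Total gain g = 1 − 1/A = 1 − 1/3.136 = 0.6811.
Known gains sum to 0.179 + 0.197 = 0.376.
g_wv = 0.6811 − 0.376 = 0.31.

0.31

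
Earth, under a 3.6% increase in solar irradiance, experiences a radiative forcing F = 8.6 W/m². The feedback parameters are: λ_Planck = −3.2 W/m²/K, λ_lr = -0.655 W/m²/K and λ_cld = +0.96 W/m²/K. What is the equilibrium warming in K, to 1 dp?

Net feedback parameter λ = (−3.2) + (-0.655) + (+0.96) = -2.895 W/m²/K.
ΔT = −F/λ = −8.6/(-2.895) = 3.0 K.

3.0 K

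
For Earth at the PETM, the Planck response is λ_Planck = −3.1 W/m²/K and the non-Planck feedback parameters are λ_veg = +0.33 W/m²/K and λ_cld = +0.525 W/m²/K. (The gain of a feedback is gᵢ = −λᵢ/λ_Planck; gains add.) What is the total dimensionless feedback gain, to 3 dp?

Convert to gains: g_veg = 0.33/3.1 = 0.1065; g_cld = 0.525/3.1 = 0.1694.
Total gain g = 0.2759.

0.276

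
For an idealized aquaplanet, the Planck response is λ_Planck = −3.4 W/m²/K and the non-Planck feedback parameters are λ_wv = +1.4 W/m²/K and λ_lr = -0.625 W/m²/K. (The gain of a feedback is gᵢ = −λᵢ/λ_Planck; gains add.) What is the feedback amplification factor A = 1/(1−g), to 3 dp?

1.295

Convert to gains: g_wv = 1.4/3.4 = 0.4118; g_lr = -0.625/3.4 = -0.1838.
Total gain g = 0.228.
A = 1/(1 − 0.228) = 1.295.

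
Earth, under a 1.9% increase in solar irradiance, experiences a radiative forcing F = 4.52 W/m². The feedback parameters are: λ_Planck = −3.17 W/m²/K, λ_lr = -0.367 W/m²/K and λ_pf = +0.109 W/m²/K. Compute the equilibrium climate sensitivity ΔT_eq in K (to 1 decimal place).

1.3 K

Net feedback parameter λ = (−3.17) + (-0.367) + (+0.109) = -3.428 W/m²/K.
ΔT = −F/λ = −4.52/(-3.428) = 1.3 K.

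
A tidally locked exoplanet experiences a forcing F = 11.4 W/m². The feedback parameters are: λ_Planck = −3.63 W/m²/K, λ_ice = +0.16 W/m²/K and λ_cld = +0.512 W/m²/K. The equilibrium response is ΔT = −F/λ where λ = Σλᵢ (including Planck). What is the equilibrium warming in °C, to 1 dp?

Net feedback parameter λ = (−3.63) + (+0.16) + (+0.512) = -2.958 W/m²/K.
ΔT = −F/λ = −11.4/(-2.958) = 3.9 °C.

3.9 °C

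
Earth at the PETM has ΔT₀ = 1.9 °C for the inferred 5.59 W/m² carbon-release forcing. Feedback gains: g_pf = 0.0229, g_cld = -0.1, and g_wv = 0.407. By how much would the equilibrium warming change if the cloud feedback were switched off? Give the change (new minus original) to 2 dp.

0.50 °C

Original: g = 0.3299, ΔT = 1.9/(1−0.3299) = 2.8354 °C.
Without cloud: g' = 0.4299, ΔT' = 1.9/(1−0.4299) = 3.3327 °C.
Change = 3.3327 − 2.8354 = 0.50 °C.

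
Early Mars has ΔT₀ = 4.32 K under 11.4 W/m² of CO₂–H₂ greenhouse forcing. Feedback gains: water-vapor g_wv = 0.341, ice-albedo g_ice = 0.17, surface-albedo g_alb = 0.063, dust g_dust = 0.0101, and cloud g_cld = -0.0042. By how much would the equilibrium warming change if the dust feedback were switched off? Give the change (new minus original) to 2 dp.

-0.24 K

Original: g = 0.5799, ΔT = 4.32/(1−0.5799) = 10.2833 K.
Without dust: g' = 0.5698, ΔT' = 4.32/(1−0.5698) = 10.0418 K.
Change = 10.0418 − 10.2833 = -0.24 K.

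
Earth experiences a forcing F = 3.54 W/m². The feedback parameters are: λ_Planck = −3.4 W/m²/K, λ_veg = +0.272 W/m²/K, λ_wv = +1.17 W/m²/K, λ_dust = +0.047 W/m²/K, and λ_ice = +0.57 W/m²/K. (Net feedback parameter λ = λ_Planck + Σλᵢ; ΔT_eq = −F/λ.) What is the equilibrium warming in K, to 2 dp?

Net feedback parameter λ = (−3.4) + (+0.272) + (+1.17) + (+0.047) + (+0.57) = -1.341 W/m²/K.
ΔT = −F/λ = −3.54/(-1.341) = 2.64 K.

2.64 K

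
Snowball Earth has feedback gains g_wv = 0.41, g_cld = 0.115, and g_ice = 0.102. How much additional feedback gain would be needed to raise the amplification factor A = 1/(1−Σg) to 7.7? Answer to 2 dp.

0.24

Current total gain = 0.627.
Target gain for A = 7.7: g* = 1 − 1/7.7 = 0.8701.
Additional gain needed = 0.8701 − 0.627 = 0.24.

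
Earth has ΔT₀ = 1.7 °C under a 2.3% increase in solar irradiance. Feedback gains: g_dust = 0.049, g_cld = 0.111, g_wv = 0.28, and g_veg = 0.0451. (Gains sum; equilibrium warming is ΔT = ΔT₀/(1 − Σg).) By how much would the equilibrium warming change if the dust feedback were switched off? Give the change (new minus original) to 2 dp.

-0.29 °C

Original: g = 0.4851, ΔT = 1.7/(1−0.4851) = 3.3016 °C.
Without dust: g' = 0.4361, ΔT' = 1.7/(1−0.4361) = 3.0147 °C.
Change = 3.0147 − 3.3016 = -0.29 °C.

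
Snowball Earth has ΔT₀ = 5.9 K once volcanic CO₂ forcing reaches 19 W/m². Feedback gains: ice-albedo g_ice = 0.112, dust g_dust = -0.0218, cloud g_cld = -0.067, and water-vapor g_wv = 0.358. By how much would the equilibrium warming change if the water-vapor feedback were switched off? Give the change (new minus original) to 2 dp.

Original: g = 0.3812, ΔT = 5.9/(1−0.3812) = 9.5346 K.
Without water-vapor: g' = 0.0232, ΔT' = 5.9/(1−0.0232) = 6.0401 K.
Change = 6.0401 − 9.5346 = -3.49 K.

-3.49 K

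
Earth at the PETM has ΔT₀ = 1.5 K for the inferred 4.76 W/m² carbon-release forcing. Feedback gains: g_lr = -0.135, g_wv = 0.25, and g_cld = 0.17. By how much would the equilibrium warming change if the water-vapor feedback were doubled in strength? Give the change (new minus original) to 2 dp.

1.13 K

Original: g = 0.285, ΔT = 1.5/(1−0.285) = 2.0979 K.
With doubled water-vapor: g' = 0.535, ΔT' = 1.5/(1−0.535) = 3.2258 K.
Change = 3.2258 − 2.0979 = 1.13 K.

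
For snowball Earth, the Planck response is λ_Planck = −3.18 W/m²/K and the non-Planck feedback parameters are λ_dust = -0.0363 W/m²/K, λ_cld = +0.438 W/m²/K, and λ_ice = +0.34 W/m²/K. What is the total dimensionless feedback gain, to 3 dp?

Convert to gains: g_dust = -0.0363/3.18 = -0.01142; g_cld = 0.438/3.18 = 0.1377; g_ice = 0.34/3.18 = 0.1069.
Total gain g = 0.23318.

0.233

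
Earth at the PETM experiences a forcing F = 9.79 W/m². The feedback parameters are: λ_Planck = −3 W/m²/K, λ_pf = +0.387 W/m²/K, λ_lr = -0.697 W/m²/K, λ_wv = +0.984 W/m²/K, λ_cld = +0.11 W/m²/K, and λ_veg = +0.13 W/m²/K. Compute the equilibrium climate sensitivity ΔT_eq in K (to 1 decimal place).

Net feedback parameter λ = (−3) + (+0.387) + (-0.697) + (+0.984) + (+0.11) + (+0.13) = -2.086 W/m²/K.
ΔT = −F/λ = −9.79/(-2.086) = 4.7 K.

4.7 K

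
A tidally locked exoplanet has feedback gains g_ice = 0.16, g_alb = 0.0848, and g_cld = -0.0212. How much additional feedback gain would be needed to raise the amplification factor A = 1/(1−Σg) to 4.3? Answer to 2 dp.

0.54

Current total gain = 0.2236.
Target gain for A = 4.3: g* = 1 − 1/4.3 = 0.7674.
Additional gain needed = 0.7674 − 0.2236 = 0.54.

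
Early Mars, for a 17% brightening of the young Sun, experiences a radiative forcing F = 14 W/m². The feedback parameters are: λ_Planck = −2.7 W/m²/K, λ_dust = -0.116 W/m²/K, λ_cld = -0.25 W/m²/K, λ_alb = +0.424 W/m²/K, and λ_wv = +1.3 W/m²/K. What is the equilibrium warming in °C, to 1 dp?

10.4 °C

Net feedback parameter λ = (−2.7) + (-0.116) + (-0.25) + (+0.424) + (+1.3) = -1.342 W/m²/K.
ΔT = −F/λ = −14/(-1.342) = 10.4 °C.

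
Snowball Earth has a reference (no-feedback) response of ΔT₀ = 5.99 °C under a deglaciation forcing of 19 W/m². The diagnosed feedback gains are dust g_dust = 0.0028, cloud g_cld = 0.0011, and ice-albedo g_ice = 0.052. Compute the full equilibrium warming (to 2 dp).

Total gain g = 0.0028 + 0.0011 + 0.052 = 0.0559.
Amplification A = 1/(1 − 0.0559) = 1.059.
ΔT = 5.99 × 1.059 = 6.34 °C.

6.34 °C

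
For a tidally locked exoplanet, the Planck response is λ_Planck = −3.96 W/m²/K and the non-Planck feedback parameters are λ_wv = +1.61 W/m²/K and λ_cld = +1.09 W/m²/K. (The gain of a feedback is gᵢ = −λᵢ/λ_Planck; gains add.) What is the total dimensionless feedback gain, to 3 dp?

0.682

Convert to gains: g_wv = 1.61/3.96 = 0.4066; g_cld = 1.09/3.96 = 0.2753.
Total gain g = 0.6819.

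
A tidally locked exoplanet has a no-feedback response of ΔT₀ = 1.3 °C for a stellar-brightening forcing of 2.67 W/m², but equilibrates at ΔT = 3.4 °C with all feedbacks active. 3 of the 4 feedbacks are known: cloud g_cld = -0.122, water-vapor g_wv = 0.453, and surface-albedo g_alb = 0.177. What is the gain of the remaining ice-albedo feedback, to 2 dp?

0.11

Amplification A = ΔT/ΔT₀ = 3.4/1.3 = 2.615.
Total gain g = 1 − 1/A = 1 − 1/2.615 = 0.6176.
Known gains sum to -0.122 + 0.453 + 0.177 = 0.508.
g_ice = 0.6176 − 0.508 = 0.11.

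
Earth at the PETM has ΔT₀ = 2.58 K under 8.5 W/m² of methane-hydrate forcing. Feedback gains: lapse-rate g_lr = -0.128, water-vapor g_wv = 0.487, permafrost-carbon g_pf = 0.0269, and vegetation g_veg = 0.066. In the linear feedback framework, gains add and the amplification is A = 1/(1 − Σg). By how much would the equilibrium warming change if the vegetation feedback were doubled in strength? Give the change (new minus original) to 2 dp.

Original: g = 0.4519, ΔT = 2.58/(1−0.4519) = 4.7072 K.
With doubled vegetation: g' = 0.5179, ΔT' = 2.58/(1−0.5179) = 5.3516 K.
Change = 5.3516 − 4.7072 = 0.64 K.

0.64 K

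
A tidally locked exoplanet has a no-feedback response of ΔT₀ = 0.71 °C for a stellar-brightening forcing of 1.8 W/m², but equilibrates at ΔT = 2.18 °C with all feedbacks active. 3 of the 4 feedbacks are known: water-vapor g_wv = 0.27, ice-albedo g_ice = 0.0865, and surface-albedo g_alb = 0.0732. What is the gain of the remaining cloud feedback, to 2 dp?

0.24

Amplification A = ΔT/ΔT₀ = 2.18/0.71 = 3.07.
Total gain g = 1 − 1/A = 1 − 1/3.07 = 0.6743.
Known gains sum to 0.27 + 0.0865 + 0.0732 = 0.4297.
g_cld = 0.6743 − 0.4297 = 0.24.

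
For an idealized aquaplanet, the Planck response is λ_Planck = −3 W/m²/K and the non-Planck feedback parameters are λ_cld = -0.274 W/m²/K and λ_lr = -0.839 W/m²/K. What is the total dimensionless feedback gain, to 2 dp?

Convert to gains: g_cld = -0.274/3 = -0.09133; g_lr = -0.839/3 = -0.2797.
Total gain g = -0.37103.

-0.37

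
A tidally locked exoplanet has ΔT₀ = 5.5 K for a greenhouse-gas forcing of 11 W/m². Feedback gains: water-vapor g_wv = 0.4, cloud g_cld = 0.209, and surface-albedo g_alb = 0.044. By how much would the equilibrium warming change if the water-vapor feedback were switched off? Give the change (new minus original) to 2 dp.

Original: g = 0.653, ΔT = 5.5/(1−0.653) = 15.8501 K.
Without water-vapor: g' = 0.253, ΔT' = 5.5/(1−0.253) = 7.3628 K.
Change = 7.3628 − 15.8501 = -8.49 K.

-8.49 K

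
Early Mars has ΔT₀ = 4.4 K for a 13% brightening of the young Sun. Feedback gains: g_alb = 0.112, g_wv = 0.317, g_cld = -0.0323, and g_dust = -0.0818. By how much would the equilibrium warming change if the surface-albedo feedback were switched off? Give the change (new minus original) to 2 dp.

-0.90 K

Original: g = 0.3149, ΔT = 4.4/(1−0.3149) = 6.4224 K.
Without surface-albedo: g' = 0.2029, ΔT' = 4.4/(1−0.2029) = 5.5200 K.
Change = 5.5200 − 6.4224 = -0.90 K.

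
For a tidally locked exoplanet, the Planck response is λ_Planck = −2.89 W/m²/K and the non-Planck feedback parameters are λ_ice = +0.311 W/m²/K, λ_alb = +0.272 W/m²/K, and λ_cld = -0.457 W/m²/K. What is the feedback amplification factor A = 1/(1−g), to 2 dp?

Convert to gains: g_ice = 0.311/2.89 = 0.1076; g_alb = 0.272/2.89 = 0.09412; g_cld = -0.457/2.89 = -0.1581.
Total gain g = 0.04362.
A = 1/(1 − 0.04362) = 1.05.

1.05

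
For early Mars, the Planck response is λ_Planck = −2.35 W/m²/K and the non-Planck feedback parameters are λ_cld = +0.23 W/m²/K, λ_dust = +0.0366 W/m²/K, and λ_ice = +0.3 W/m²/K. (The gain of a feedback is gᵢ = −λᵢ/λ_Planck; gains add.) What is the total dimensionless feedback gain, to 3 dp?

0.241

Convert to gains: g_cld = 0.23/2.35 = 0.09787; g_dust = 0.0366/2.35 = 0.01557; g_ice = 0.3/2.35 = 0.1277.
Total gain g = 0.24114.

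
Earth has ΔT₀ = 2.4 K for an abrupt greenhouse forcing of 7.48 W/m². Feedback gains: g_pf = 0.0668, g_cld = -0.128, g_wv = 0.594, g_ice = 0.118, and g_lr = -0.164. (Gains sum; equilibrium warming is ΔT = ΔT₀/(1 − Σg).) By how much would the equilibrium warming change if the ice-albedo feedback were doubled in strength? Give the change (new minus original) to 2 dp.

Original: g = 0.4868, ΔT = 2.4/(1−0.4868) = 4.6765 K.
With doubled ice-albedo: g' = 0.6048, ΔT' = 2.4/(1−0.6048) = 6.0729 K.
Change = 6.0729 − 4.6765 = 1.40 K.

1.40 K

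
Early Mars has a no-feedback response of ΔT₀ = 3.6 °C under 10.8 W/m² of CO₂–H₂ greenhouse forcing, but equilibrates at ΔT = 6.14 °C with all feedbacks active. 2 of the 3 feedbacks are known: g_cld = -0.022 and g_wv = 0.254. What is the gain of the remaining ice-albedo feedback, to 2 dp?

Amplification A = ΔT/ΔT₀ = 6.14/3.6 = 1.706.
Total gain g = 1 − 1/A = 1 − 1/1.706 = 0.4138.
Known gains sum to -0.022 + 0.254 = 0.232.
g_ice = 0.4138 − 0.232 = 0.18.

0.18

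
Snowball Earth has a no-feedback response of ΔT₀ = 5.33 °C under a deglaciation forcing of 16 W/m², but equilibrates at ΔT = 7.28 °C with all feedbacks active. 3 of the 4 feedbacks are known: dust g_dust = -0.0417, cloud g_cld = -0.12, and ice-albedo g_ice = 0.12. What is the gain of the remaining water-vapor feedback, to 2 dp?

Amplification A = ΔT/ΔT₀ = 7.28/5.33 = 1.366.
Total gain g = 1 − 1/A = 1 − 1/1.366 = 0.2679.
Known gains sum to -0.0417 − 0.12 + 0.12 = -0.0417.
g_wv = 0.2679 + 0.0417 = 0.31.

0.31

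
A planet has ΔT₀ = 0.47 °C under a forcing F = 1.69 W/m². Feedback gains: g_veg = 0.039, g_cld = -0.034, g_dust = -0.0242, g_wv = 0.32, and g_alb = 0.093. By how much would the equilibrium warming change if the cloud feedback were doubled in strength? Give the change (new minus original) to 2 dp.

-0.04 °C

Original: g = 0.3938, ΔT = 0.47/(1−0.3938) = 0.7753 °C.
With doubled cloud: g' = 0.3598, ΔT' = 0.47/(1−0.3598) = 0.7341 °C.
Change = 0.7341 − 0.7753 = -0.04 °C.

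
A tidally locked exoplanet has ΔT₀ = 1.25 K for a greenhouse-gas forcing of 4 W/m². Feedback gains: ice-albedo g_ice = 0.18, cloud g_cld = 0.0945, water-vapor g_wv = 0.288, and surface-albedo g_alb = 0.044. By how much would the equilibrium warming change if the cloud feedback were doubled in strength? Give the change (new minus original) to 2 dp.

Original: g = 0.6065, ΔT = 1.25/(1−0.6065) = 3.1766 K.
With doubled cloud: g' = 0.701, ΔT' = 1.25/(1−0.701) = 4.1806 K.
Change = 4.1806 − 3.1766 = 1.00 K.

1.00 K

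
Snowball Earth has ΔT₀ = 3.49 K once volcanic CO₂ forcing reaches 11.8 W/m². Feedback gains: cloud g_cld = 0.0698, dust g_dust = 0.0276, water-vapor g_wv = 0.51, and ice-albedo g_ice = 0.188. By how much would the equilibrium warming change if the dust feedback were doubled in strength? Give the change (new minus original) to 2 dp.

Original: g = 0.7954, ΔT = 3.49/(1−0.7954) = 17.0577 K.
With doubled dust: g' = 0.823, ΔT' = 3.49/(1−0.823) = 19.7175 K.
Change = 19.7175 − 17.0577 = 2.66 K.

2.66 K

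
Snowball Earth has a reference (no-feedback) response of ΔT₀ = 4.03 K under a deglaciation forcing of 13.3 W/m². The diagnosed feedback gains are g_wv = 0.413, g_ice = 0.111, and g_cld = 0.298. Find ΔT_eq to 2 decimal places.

Total gain g = 0.413 + 0.111 + 0.298 = 0.822.
Amplification A = 1/(1 − 0.822) = 5.618.
ΔT = 4.03 × 5.618 = 22.64 K.

22.64 K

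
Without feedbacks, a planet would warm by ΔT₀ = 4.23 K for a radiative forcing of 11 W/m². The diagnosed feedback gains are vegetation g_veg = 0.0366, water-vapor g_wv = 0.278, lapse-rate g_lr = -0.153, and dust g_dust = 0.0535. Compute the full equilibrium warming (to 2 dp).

Total gain g = 0.0366 + 0.278 − 0.153 + 0.0535 = 0.2151.
Amplification A = 1/(1 − 0.2151) = 1.274.
ΔT = 4.23 × 1.274 = 5.39 K.

5.39 K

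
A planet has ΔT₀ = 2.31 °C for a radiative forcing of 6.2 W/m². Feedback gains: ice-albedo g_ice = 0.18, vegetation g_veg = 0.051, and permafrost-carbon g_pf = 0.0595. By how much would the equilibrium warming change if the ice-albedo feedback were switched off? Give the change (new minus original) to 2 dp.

Original: g = 0.2905, ΔT = 2.31/(1−0.2905) = 3.2558 °C.
Without ice-albedo: g' = 0.1105, ΔT' = 2.31/(1−0.1105) = 2.5970 °C.
Change = 2.5970 − 3.2558 = -0.66 °C.

-0.66 °C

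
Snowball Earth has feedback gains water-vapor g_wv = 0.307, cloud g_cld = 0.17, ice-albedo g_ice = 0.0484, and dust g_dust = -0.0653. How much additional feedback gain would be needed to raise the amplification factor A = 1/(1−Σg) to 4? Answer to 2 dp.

0.29

Current total gain = 0.4601.
Target gain for A = 4: g* = 1 − 1/4 = 0.75.
Additional gain needed = 0.75 − 0.4601 = 0.29.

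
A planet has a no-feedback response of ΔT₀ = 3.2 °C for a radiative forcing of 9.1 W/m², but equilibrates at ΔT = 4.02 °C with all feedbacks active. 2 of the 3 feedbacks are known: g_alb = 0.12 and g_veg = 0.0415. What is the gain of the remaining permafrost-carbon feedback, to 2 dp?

Amplification A = ΔT/ΔT₀ = 4.02/3.2 = 1.256.
Total gain g = 1 − 1/A = 1 − 1/1.256 = 0.2038.
Known gains sum to 0.12 + 0.0415 = 0.1615.
g_pf = 0.2038 − 0.1615 = 0.04.

0.04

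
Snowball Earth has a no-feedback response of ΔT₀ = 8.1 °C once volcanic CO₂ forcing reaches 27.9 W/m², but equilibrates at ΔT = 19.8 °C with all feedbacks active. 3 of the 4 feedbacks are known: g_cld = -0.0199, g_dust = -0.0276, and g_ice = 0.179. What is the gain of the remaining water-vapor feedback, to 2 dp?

Amplification A = ΔT/ΔT₀ = 19.8/8.1 = 2.444.
Total gain g = 1 − 1/A = 1 − 1/2.444 = 0.5908.
Known gains sum to -0.0199 − 0.0276 + 0.179 = 0.1315.
g_wv = 0.5908 − 0.1315 = 0.46.

0.46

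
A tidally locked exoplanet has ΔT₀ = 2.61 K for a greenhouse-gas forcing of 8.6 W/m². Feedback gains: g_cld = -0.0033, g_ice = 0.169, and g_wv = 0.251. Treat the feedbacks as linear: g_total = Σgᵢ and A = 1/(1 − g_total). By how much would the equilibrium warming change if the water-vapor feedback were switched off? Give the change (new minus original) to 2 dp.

Original: g = 0.4167, ΔT = 2.61/(1−0.4167) = 4.4745 K.
Without water-vapor: g' = 0.1657, ΔT' = 2.61/(1−0.1657) = 3.1284 K.
Change = 3.1284 − 4.4745 = -1.35 K.

-1.35 K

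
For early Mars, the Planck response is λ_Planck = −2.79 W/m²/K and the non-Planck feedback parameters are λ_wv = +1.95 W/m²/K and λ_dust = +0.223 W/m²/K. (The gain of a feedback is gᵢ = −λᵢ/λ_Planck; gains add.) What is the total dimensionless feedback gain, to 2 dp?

Convert to gains: g_wv = 1.95/2.79 = 0.6989; g_dust = 0.223/2.79 = 0.07993.
Total gain g = 0.77883.

0.78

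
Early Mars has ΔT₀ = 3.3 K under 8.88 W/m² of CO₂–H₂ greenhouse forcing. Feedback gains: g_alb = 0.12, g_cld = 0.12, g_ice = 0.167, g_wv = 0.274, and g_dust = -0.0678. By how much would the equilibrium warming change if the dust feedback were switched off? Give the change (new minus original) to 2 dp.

Original: g = 0.6132, ΔT = 3.3/(1−0.6132) = 8.5315 K.
Without dust: g' = 0.681, ΔT' = 3.3/(1−0.681) = 10.3448 K.
Change = 10.3448 − 8.5315 = 1.81 K.

1.81 K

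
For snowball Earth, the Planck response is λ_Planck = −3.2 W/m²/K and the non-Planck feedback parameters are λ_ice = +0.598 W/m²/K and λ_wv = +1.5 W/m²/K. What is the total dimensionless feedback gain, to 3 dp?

0.656

Convert to gains: g_ice = 0.598/3.2 = 0.1869; g_wv = 1.5/3.2 = 0.4688.
Total gain g = 0.6557.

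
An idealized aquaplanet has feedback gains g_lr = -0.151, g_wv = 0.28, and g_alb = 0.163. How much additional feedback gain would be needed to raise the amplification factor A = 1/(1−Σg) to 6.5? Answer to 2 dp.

Current total gain = 0.292.
Target gain for A = 6.5: g* = 1 − 1/6.5 = 0.8462.
Additional gain needed = 0.8462 − 0.292 = 0.55.

0.55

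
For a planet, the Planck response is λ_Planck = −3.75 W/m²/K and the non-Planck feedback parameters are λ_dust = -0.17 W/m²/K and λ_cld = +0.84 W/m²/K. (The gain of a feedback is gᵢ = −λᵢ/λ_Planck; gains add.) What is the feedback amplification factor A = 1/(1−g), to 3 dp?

1.218

Convert to gains: g_dust = -0.17/3.75 = -0.04533; g_cld = 0.84/3.75 = 0.224.
Total gain g = 0.17867.
A = 1/(1 − 0.17867) = 1.218.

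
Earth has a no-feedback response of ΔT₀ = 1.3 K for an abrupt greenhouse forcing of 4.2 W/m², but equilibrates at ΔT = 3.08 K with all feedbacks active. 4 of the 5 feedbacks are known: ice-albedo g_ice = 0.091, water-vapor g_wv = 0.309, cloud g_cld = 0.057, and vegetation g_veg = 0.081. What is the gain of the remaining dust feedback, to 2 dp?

Amplification A = ΔT/ΔT₀ = 3.08/1.3 = 2.369.
Total gain g = 1 − 1/A = 1 − 1/2.369 = 0.5779.
Known gains sum to 0.091 + 0.309 + 0.057 + 0.081 = 0.538.
g_dust = 0.5779 − 0.538 = 0.04.

0.04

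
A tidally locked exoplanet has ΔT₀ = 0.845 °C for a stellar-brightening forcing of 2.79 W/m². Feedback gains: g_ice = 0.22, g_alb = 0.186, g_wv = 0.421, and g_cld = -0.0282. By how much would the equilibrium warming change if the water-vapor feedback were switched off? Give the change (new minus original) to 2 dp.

-2.84 °C

Original: g = 0.7988, ΔT = 0.845/(1−0.7988) = 4.1998 °C.
Without water-vapor: g' = 0.3778, ΔT' = 0.845/(1−0.3778) = 1.3581 °C.
Change = 1.3581 − 4.1998 = -2.84 °C.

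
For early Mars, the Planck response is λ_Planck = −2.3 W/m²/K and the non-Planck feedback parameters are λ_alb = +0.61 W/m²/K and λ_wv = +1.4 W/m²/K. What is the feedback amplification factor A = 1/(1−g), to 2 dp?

Convert to gains: g_alb = 0.61/2.3 = 0.2652; g_wv = 1.4/2.3 = 0.6087.
Total gain g = 0.8739.
A = 1/(1 − 0.8739) = 7.93.

7.93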